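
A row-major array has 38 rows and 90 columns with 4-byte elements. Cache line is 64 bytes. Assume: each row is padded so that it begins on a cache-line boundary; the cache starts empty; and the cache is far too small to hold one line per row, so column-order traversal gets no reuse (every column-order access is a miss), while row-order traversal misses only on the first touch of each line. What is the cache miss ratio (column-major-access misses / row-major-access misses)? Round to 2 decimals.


Each row occupies 90 * 4 = 360 bytes and starts on a line boundary, so it spans ceil(360 / 64) = 6 cache lines.
Row-major traversal misses (one per line touched): 38 * ceil(90 * 4 / 64) = 228
Column-major traversal misses (no reuse, every access misses): 38 * 90 = 3420
Ratio = 3420 / 228 = 15.0

15.0


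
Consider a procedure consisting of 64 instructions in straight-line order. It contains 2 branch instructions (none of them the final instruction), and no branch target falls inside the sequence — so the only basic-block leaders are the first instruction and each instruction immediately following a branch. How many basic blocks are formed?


With no in-sequence branch targets, the leaders are the first instruction plus the instruction after each branch.
Number of basic blocks = branches + 1
= 2 + 1 = 3

3


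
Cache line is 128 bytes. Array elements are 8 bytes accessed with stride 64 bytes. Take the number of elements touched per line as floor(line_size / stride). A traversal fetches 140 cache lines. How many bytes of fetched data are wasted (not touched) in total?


Elements per line = floor(128 / 64) = 2
Bytes used per line = 2 * 8 = 16
Wasted per line = 128 - 16 = 112
Total wasted = 112 * 140 = 15680

15680


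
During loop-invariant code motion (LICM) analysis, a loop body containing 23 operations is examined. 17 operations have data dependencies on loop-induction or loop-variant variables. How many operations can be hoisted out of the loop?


Invariant candidates = total - loop-dependent
= 23 - 17 = 6

6


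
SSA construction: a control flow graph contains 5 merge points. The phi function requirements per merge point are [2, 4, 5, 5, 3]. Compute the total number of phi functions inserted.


Total phi functions = sum of phi functions at each join node
= 2 + 4 + 5 + 5 + 3 = 19

19


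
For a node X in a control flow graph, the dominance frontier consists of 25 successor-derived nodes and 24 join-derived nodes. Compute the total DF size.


DF(X) = direct successor contributions + join point contributions
= 25 + 24 = 49

49


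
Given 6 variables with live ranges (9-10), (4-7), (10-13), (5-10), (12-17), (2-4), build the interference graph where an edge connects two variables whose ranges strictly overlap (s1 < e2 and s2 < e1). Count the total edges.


Check all pairs for overlapping intervals.
Two intervals (s1,e1) and (s2,e2) overlap if s1 < e2 and s2 < e1.
v0 (9-10) vs v1..v5: overlaps v3 -> 1
v1 (4-7) vs v2..v5: overlaps v3 -> 1
v2 (10-13) vs v3..v5: overlaps v4 -> 1
v3 (5-10) vs v4..v5: overlaps none -> 0
v4 (12-17) vs v5: overlaps none -> 0
Total overlapping pairs = 1 + 1 + 1 + 0 + 0 = 3

3


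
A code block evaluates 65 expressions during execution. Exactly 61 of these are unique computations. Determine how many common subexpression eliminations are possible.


CSE count = total expressions - unique expressions
= 65 - 61 = 4

4


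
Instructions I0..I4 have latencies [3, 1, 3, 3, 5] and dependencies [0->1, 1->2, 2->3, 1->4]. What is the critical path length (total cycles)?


Compute longest path through dependency graph: dist(Ik) = max over predecessors of dist + latency(Ik).
dist(I0) = latency 3 = 3
dist(I1) = dist(I0) + 1 = 3 + 1 = 4
dist(I2) = dist(I1) + 3 = 4 + 3 = 7
dist(I3) = dist(I2) + 3 = 7 + 3 = 10
dist(I4) = dist(I1) + 5 = 4 + 5 = 9
Critical path = max dist = 10

10


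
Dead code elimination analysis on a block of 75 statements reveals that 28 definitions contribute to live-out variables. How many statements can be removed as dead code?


Dead code = total statements - live definitions
= 75 - 28 = 47

47


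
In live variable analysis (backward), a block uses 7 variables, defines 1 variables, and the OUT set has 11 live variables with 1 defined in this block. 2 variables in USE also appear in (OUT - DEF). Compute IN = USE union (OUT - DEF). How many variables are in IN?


OUT - DEF: 11 - 1 = 10
|IN| = |USE| + |OUT - DEF| - |USE ∩ (OUT - DEF)| = 7 + 10 - 2 = 15

15


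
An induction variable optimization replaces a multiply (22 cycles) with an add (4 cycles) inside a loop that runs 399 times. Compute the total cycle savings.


Per-iteration saving = 22 - 4 = 18
Total saved = 399 * 18 = 7182

7182


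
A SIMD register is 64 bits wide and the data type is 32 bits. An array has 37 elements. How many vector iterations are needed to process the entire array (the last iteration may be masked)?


Width = 64 / 32 = 2 elements per vector op
Iterations = ceil(37 / 2) = 19

19


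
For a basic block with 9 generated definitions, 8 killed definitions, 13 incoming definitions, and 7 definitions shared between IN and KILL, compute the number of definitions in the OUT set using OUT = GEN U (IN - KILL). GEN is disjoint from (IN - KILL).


IN - KILL: 13 - 7 = 6 surviving definitions
OUT = GEN + surviving = 9 + 6 = 15

15


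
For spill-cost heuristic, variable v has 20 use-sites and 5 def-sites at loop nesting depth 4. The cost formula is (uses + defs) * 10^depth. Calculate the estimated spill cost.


uses + defs = 20 + 5 = 25
10^4 = 10000
Spill cost = 25 * 10000 = 250000

250000


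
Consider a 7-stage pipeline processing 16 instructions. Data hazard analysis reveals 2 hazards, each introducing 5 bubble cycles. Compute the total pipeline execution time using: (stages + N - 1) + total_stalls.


Base cycles = 7 + 16 - 1 = 22
Total stalls = 2 * 5 = 10
Total = 22 + 10 = 32

32


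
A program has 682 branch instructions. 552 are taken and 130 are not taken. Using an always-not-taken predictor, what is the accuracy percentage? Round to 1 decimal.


Predictor: always-not-taken
Correct predictions = 130
Accuracy = 130 / 682 * 100 = 19.1%

19.1


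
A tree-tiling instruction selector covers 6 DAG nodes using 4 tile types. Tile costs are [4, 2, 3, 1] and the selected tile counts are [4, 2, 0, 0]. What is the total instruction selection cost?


Total cost = sum(count_i * cost_i)
= 4*4 + 2*2 + 0*3 + 0*1
= 20

20


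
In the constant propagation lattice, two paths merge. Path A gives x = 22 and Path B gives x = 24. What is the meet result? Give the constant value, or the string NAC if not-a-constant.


Meet operation: if both paths give the same constant, result is that constant; if they differ, result is NAC (not-a-constant).
Path A: 22, Path B: 24 -> differ
Result: not-a-constant -> NAC

NAC


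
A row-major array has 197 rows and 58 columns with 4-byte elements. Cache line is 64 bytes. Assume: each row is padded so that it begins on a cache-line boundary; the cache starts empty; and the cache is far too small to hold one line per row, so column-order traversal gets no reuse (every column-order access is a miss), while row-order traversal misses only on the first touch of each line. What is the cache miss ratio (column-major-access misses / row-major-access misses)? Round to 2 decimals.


Each row occupies 58 * 4 = 232 bytes and starts on a line boundary, so it spans ceil(232 / 64) = 4 cache lines.
Row-major traversal misses (one per line touched): 197 * ceil(58 * 4 / 64) = 788
Column-major traversal misses (no reuse, every access misses): 197 * 58 = 11426
Ratio = 11426 / 788 = 14.5

14.5


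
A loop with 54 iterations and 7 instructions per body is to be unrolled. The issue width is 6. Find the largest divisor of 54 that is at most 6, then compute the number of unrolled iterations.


Largest divisor of 54 <= 6 is 6
New iterations = 54 / 6 = 9

9


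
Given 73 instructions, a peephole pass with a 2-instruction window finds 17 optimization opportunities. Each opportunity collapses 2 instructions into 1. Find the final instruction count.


Each match removes 1 instructions.
Total removed = 17 * 1 = 17
Remaining = 73 - 17 = 56

56


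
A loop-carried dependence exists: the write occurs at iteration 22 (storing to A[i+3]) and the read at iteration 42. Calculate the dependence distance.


Distance = read iteration - write iteration
= 42 - 22 = 20

20


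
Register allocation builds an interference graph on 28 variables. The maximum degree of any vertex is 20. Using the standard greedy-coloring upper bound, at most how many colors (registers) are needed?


Greedy coloring never needs more than (max_degree + 1) colors: when coloring a vertex, at most max_degree neighbors are already colored.
Upper bound = 20 + 1 = 21

21


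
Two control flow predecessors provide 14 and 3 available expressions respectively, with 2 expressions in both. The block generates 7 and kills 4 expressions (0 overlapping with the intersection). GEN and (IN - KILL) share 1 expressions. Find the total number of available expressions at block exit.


IN = intersection of predecessors = 2
IN - KILL = 2 - 0 = 2
|OUT| = |GEN| + |IN - KILL| - |GEN ∩ (IN - KILL)| = 7 + 2 - 1 = 8

8


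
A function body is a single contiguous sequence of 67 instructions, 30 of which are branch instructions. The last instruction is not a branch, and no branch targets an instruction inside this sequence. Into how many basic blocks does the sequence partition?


With no in-sequence branch targets, the leaders are the first instruction plus the instruction after each branch.
Number of basic blocks = branches + 1
= 30 + 1 = 31

31


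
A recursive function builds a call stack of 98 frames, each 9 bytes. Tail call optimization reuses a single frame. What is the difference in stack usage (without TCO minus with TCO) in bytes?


Without TCO: 98 * 9 = 882 bytes
With TCO: reuse 1 frame = 9 bytes
Savings = 882 - 9 = 873

873


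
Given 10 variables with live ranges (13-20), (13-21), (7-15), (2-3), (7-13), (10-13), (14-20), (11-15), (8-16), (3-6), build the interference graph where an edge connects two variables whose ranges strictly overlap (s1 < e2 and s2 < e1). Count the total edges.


Check all pairs for overlapping intervals.
Two intervals (s1,e1) and (s2,e2) overlap if s1 < e2 and s2 < e1.
v0 (13-20) vs v1..v9: overlaps v1, v2, v6, v7, v8 -> 5
v1 (13-21) vs v2..v9: overlaps v2, v6, v7, v8 -> 4
v2 (7-15) vs v3..v9: overlaps v4, v5, v6, v7, v8 -> 5
v3 (2-3) vs v4..v9: overlaps none -> 0
v4 (7-13) vs v5..v9: overlaps v5, v7, v8 -> 3
v5 (10-13) vs v6..v9: overlaps v7, v8 -> 2
v6 (14-20) vs v7..v9: overlaps v7, v8 -> 2
v7 (11-15) vs v8..v9: overlaps v8 -> 1
v8 (8-16) vs v9: overlaps none -> 0
Total overlapping pairs = 5 + 4 + 5 + 0 + 3 + 2 + 2 + 1 + 0 = 22

22


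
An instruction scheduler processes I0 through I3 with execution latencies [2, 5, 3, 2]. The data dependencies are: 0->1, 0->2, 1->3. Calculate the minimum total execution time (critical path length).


Compute longest path through dependency graph: dist(Ik) = max over predecessors of dist + latency(Ik).
dist(I0) = latency 2 = 2
dist(I1) = dist(I0) + 5 = 2 + 5 = 7
dist(I2) = dist(I0) + 3 = 2 + 3 = 5
dist(I3) = dist(I1) + 2 = 7 + 2 = 9
Critical path = max dist = 9

9


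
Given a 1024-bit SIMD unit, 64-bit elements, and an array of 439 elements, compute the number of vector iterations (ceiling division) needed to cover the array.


Width = 1024 / 64 = 16 elements per vector op
Iterations = ceil(439 / 16) = 28

28


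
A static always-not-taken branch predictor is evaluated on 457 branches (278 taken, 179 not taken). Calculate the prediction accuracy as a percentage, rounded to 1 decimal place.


Predictor: always-not-taken
Correct predictions = 179
Accuracy = 179 / 457 * 100 = 39.2%

39.2


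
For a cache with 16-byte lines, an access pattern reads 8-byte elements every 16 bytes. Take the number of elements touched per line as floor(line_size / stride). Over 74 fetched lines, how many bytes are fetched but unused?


Elements per line = floor(16 / 16) = 1
Bytes used per line = 1 * 8 = 8
Wasted per line = 16 - 8 = 8
Total wasted = 8 * 74 = 592

592


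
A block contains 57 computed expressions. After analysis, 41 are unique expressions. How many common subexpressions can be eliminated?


CSE count = total expressions - unique expressions
= 57 - 41 = 16

16


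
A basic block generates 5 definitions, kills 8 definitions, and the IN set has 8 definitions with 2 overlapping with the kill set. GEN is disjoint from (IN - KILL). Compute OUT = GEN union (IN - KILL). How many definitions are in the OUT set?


IN - KILL: 8 - 2 = 6 surviving definitions
OUT = GEN + surviving = 5 + 6 = 11

11


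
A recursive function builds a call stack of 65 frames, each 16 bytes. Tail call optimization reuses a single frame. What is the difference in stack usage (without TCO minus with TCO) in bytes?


Without TCO: 65 * 16 = 1040 bytes
With TCO: reuse 1 frame = 16 bytes
Savings = 1040 - 16 = 1024

1024


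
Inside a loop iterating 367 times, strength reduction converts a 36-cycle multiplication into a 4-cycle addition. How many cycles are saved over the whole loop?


Per-iteration saving = 36 - 4 = 32
Total saved = 367 * 32 = 11744

11744


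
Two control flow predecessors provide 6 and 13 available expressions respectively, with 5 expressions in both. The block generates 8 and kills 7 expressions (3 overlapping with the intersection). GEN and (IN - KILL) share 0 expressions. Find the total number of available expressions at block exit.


IN = intersection of predecessors = 5
IN - KILL = 5 - 3 = 2
|OUT| = |GEN| + |IN - KILL| - |GEN ∩ (IN - KILL)| = 8 + 2 - 0 = 10

10


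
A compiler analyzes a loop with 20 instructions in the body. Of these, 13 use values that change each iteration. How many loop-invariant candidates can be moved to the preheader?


Invariant candidates = total - loop-dependent
= 20 - 13 = 7

7


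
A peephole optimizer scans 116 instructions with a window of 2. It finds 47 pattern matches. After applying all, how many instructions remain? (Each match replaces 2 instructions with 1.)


Each match removes 1 instructions.
Total removed = 47 * 1 = 47
Remaining = 116 - 47 = 69

69


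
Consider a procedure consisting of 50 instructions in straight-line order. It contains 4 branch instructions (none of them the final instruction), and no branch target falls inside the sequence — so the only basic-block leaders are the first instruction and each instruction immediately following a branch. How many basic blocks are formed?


With no in-sequence branch targets, the leaders are the first instruction plus the instruction after each branch.
Number of basic blocks = branches + 1
= 4 + 1 = 5

5


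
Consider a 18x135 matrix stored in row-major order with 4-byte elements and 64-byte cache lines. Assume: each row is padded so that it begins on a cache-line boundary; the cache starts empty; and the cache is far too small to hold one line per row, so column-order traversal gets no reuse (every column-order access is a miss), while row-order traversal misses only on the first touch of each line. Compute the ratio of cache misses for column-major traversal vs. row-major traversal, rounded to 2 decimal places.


Each row occupies 135 * 4 = 540 bytes and starts on a line boundary, so it spans ceil(540 / 64) = 9 cache lines.
Row-major traversal misses (one per line touched): 18 * ceil(135 * 4 / 64) = 162
Column-major traversal misses (no reuse, every access misses): 18 * 135 = 2430
Ratio = 2430 / 162 = 15.0

15.0


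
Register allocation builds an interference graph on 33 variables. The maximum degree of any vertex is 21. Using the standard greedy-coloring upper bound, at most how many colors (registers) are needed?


Greedy coloring never needs more than (max_degree + 1) colors: when coloring a vertex, at most max_degree neighbors are already colored.
Upper bound = 21 + 1 = 22

22


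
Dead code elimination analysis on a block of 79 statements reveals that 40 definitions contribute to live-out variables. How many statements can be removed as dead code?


Dead code = total statements - live definitions
= 79 - 40 = 39

39


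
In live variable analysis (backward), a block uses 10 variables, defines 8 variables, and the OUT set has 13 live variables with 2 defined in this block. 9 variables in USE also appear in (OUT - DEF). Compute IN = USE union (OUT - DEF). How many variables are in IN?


OUT - DEF: 13 - 2 = 11
|IN| = |USE| + |OUT - DEF| - |USE ∩ (OUT - DEF)| = 10 + 11 - 9 = 12

12


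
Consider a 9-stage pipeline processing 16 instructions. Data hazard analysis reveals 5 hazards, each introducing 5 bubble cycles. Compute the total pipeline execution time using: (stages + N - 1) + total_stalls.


Base cycles = 9 + 16 - 1 = 24
Total stalls = 5 * 5 = 25
Total = 24 + 25 = 49

49


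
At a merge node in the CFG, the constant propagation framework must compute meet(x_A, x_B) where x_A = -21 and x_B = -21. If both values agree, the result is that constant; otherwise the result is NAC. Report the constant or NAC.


Meet operation: if both paths give the same constant, result is that constant; if they differ, result is NAC (not-a-constant).
Path A: -21, Path B: -21 -> equal
Result: constant -> -21

-21


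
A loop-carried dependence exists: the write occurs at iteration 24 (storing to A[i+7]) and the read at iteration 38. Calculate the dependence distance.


Distance = read iteration - write iteration
= 38 - 24 = 14

14


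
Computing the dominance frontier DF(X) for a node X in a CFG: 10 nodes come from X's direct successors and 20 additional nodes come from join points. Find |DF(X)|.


DF(X) = direct successor contributions + join point contributions
= 10 + 20 = 30

30


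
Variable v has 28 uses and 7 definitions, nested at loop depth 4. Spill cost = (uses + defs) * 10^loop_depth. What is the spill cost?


uses + defs = 28 + 7 = 35
10^4 = 10000
Spill cost = 35 * 10000 = 350000

350000


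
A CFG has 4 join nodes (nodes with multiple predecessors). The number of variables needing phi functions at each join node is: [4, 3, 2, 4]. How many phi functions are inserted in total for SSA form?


Total phi functions = sum of phi functions at each join node
= 4 + 3 + 2 + 4 = 13

13


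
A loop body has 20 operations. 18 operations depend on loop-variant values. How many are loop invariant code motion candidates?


Invariant candidates = total - loop-dependent
= 20 - 18 = 2

2


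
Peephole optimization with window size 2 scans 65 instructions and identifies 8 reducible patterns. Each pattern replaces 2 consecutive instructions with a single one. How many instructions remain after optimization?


Each match removes 1 instructions.
Total removed = 8 * 1 = 8
Remaining = 65 - 8 = 57

57


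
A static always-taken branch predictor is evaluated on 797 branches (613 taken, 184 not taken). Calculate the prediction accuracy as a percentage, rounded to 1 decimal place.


Predictor: always-taken
Correct predictions = 613
Accuracy = 613 / 797 * 100 = 76.9%

76.9


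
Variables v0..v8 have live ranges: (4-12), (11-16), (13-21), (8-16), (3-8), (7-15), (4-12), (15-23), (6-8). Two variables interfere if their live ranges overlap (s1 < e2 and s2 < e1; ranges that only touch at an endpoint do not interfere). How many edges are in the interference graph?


Check all pairs for overlapping intervals.
Two intervals (s1,e1) and (s2,e2) overlap if s1 < e2 and s2 < e1.
v0 (4-12) vs v1..v8: overlaps v1, v3, v4, v5, v6, v8 -> 6
v1 (11-16) vs v2..v8: overlaps v2, v3, v5, v6, v7 -> 5
v2 (13-21) vs v3..v8: overlaps v3, v5, v7 -> 3
v3 (8-16) vs v4..v8: overlaps v5, v6, v7 -> 3
v4 (3-8) vs v5..v8: overlaps v5, v6, v8 -> 3
v5 (7-15) vs v6..v8: overlaps v6, v8 -> 2
v6 (4-12) vs v7..v8: overlaps v8 -> 1
v7 (15-23) vs v8: overlaps none -> 0
Total overlapping pairs = 6 + 5 + 3 + 3 + 3 + 2 + 1 + 0 = 23

23


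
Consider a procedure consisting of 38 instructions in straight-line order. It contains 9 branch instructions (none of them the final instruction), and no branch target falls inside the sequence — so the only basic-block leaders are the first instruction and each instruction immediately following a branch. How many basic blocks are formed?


With no in-sequence branch targets, the leaders are the first instruction plus the instruction after each branch.
Number of basic blocks = branches + 1
= 9 + 1 = 10

10


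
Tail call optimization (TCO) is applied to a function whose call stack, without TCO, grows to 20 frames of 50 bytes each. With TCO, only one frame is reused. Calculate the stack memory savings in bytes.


Without TCO: 20 * 50 = 1000 bytes
With TCO: reuse 1 frame = 50 bytes
Savings = 1000 - 50 = 950

950


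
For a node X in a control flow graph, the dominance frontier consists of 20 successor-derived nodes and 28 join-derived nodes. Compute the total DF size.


DF(X) = direct successor contributions + join point contributions
= 20 + 28 = 48

48


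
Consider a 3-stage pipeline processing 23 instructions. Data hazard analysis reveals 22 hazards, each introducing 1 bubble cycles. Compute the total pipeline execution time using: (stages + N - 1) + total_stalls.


Base cycles = 3 + 23 - 1 = 25
Total stalls = 22 * 1 = 22
Total = 25 + 22 = 47

47


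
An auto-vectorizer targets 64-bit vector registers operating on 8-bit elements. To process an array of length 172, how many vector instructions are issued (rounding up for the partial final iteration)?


Width = 64 / 8 = 8 elements per vector op
Iterations = ceil(172 / 8) = 22

22


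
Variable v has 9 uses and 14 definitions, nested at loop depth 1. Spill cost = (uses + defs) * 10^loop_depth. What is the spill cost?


uses + defs = 9 + 14 = 23
10^1 = 10
Spill cost = 23 * 10 = 230

230


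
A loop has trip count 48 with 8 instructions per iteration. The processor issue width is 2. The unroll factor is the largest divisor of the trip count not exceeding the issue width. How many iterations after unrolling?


Largest divisor of 48 <= 2 is 2
New iterations = 48 / 2 = 24

24


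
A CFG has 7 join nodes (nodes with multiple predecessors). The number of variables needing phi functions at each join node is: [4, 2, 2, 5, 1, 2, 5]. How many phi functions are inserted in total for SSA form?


Total phi functions = sum of phi functions at each join node
= 4 + 2 + 2 + 5 + 1 + 2 + 5 = 21

21


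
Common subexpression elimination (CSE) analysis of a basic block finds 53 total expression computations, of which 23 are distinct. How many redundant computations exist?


CSE count = total expressions - unique expressions
= 53 - 23 = 30

30


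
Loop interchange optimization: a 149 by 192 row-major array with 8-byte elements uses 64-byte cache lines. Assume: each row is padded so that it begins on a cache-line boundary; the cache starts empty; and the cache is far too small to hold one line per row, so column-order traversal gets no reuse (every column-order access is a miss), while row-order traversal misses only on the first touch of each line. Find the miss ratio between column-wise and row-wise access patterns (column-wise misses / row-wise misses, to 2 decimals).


Each row occupies 192 * 8 = 1536 bytes and starts on a line boundary, so it spans ceil(1536 / 64) = 24 cache lines.
Row-major traversal misses (one per line touched): 149 * ceil(192 * 8 / 64) = 3576
Column-major traversal misses (no reuse, every access misses): 149 * 192 = 28608
Ratio = 28608 / 3576 = 8.0

8.0


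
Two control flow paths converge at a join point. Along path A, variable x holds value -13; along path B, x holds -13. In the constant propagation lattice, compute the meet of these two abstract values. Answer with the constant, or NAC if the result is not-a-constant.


Meet operation: if both paths give the same constant, result is that constant; if they differ, result is NAC (not-a-constant).
Path A: -13, Path B: -13 -> equal
Result: constant -> -13

-13


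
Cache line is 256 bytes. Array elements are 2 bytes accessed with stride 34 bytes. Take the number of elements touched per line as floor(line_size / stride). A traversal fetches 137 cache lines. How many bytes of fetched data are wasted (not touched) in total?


Elements per line = floor(256 / 34) = 7
Bytes used per line = 7 * 2 = 14
Wasted per line = 256 - 14 = 242
Total wasted = 242 * 137 = 33154

33154


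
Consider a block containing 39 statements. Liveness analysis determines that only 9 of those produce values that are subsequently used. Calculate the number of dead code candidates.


Dead code = total statements - live definitions
= 39 - 9 = 30

30


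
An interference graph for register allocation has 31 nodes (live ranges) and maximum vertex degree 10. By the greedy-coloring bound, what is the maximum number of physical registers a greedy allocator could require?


Greedy coloring never needs more than (max_degree + 1) colors: when coloring a vertex, at most max_degree neighbors are already colored.
Upper bound = 10 + 1 = 11

11


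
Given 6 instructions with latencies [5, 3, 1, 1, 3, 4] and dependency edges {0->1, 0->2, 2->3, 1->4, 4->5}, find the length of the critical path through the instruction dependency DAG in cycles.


Compute longest path through dependency graph: dist(Ik) = max over predecessors of dist + latency(Ik).
dist(I0) = latency 5 = 5
dist(I1) = dist(I0) + 3 = 5 + 3 = 8
dist(I2) = dist(I0) + 1 = 5 + 1 = 6
dist(I3) = dist(I2) + 1 = 6 + 1 = 7
dist(I4) = dist(I1) + 3 = 8 + 3 = 11
dist(I5) = dist(I4) + 4 = 11 + 4 = 15
Critical path = max dist = 15

15


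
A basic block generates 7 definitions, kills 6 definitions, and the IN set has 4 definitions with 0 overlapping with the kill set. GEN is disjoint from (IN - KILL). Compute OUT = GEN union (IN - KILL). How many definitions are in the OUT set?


IN - KILL: 4 - 0 = 4 surviving definitions
OUT = GEN + surviving = 7 + 4 = 11

11


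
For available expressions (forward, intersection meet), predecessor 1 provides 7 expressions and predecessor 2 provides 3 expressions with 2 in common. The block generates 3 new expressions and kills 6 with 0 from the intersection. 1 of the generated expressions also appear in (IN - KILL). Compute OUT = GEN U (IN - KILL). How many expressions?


IN = intersection of predecessors = 2
IN - KILL = 2 - 0 = 2
|OUT| = |GEN| + |IN - KILL| - |GEN ∩ (IN - KILL)| = 3 + 2 - 1 = 4

4


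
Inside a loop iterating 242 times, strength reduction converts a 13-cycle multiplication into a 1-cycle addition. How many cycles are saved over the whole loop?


Per-iteration saving = 13 - 1 = 12
Total saved = 242 * 12 = 2904

2904


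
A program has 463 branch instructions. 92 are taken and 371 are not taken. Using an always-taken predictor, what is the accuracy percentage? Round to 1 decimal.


Predictor: always-taken
Correct predictions = 92
Accuracy = 92 / 463 * 100 = 19.9%

19.9


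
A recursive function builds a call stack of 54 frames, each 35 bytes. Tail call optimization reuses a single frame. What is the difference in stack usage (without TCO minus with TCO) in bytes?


Without TCO: 54 * 35 = 1890 bytes
With TCO: reuse 1 frame = 35 bytes
Savings = 1890 - 35 = 1855

1855


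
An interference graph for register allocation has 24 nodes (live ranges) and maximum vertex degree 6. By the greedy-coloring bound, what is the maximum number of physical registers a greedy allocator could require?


Greedy coloring never needs more than (max_degree + 1) colors: when coloring a vertex, at most max_degree neighbors are already colored.
Upper bound = 6 + 1 = 7

7


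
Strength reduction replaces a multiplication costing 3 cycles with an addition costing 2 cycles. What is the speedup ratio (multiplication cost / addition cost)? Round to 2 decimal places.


Ratio = mult_cost / add_cost = 3 / 2 = 1.5

1.5


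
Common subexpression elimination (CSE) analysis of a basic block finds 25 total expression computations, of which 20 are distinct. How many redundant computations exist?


CSE count = total expressions - unique expressions
= 25 - 20 = 5

5


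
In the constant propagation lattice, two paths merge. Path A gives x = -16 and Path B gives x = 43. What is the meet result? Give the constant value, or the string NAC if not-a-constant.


Meet operation: if both paths give the same constant, result is that constant; if they differ, result is NAC (not-a-constant).
Path A: -16, Path B: 43 -> differ
Result: not-a-constant -> NAC

NAC


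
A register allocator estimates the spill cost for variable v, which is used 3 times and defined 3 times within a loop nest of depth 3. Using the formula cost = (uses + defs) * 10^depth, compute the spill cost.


uses + defs = 3 + 3 = 6
10^3 = 1000
Spill cost = 6 * 1000 = 6000

6000


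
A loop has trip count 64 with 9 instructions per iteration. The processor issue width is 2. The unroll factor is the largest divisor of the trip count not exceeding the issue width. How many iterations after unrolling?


Largest divisor of 64 <= 2 is 2
New iterations = 64 / 2 = 32

32


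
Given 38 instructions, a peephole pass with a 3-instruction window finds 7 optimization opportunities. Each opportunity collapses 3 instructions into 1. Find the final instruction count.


Each match removes 2 instructions.
Total removed = 7 * 2 = 14
Remaining = 38 - 14 = 24

24


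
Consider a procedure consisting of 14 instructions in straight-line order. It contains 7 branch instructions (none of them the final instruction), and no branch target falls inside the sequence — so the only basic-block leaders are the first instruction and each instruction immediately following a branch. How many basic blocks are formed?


With no in-sequence branch targets, the leaders are the first instruction plus the instruction after each branch.
Number of basic blocks = branches + 1
= 7 + 1 = 8

8


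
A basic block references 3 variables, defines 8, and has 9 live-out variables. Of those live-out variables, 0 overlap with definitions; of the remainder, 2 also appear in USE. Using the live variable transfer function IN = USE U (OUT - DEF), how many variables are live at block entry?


OUT - DEF: 9 - 0 = 9
|IN| = |USE| + |OUT - DEF| - |USE ∩ (OUT - DEF)| = 3 + 9 - 2 = 10

10


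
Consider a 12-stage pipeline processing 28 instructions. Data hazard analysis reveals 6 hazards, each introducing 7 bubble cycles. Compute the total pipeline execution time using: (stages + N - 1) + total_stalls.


Base cycles = 12 + 28 - 1 = 39
Total stalls = 6 * 7 = 42
Total = 39 + 42 = 81

81


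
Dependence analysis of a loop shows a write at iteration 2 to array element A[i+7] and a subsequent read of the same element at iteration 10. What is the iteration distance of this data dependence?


Distance = read iteration - write iteration
= 10 - 2 = 8

8


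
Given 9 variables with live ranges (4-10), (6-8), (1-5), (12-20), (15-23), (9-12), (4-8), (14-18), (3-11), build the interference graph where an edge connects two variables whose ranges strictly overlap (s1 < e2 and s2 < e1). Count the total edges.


Check all pairs for overlapping intervals.
Two intervals (s1,e1) and (s2,e2) overlap if s1 < e2 and s2 < e1.
v0 (4-10) vs v1..v8: overlaps v1, v2, v5, v6, v8 -> 5
v1 (6-8) vs v2..v8: overlaps v6, v8 -> 2
v2 (1-5) vs v3..v8: overlaps v6, v8 -> 2
v3 (12-20) vs v4..v8: overlaps v4, v7 -> 2
v4 (15-23) vs v5..v8: overlaps v7 -> 1
v5 (9-12) vs v6..v8: overlaps v8 -> 1
v6 (4-8) vs v7..v8: overlaps v8 -> 1
v7 (14-18) vs v8: overlaps none -> 0
Total overlapping pairs = 5 + 2 + 2 + 2 + 1 + 1 + 1 + 0 = 14

14


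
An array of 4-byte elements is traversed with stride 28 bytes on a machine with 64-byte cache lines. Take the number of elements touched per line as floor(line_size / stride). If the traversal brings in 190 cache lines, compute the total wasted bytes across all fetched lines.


Elements per line = floor(64 / 28) = 2
Bytes used per line = 2 * 4 = 8
Wasted per line = 64 - 8 = 56
Total wasted = 56 * 190 = 10640

10640


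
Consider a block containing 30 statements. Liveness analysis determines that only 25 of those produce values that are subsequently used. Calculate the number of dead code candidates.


Dead code = total statements - live definitions
= 30 - 25 = 5

5


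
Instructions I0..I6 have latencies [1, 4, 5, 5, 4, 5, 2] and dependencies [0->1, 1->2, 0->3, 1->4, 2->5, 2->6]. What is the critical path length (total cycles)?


Compute longest path through dependency graph: dist(Ik) = max over predecessors of dist + latency(Ik).
dist(I0) = latency 1 = 1
dist(I1) = dist(I0) + 4 = 1 + 4 = 5
dist(I2) = dist(I1) + 5 = 5 + 5 = 10
dist(I3) = dist(I0) + 5 = 1 + 5 = 6
dist(I4) = dist(I1) + 4 = 5 + 4 = 9
dist(I5) = dist(I2) + 5 = 10 + 5 = 15
dist(I6) = dist(I2) + 2 = 10 + 2 = 12
Critical path = max dist = 15

15


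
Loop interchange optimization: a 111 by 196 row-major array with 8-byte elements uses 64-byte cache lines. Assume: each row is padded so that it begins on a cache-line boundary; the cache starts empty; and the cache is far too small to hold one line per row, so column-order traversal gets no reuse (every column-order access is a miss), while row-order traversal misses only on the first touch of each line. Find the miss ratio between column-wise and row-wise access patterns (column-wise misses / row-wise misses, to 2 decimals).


Each row occupies 196 * 8 = 1568 bytes and starts on a line boundary, so it spans ceil(1568 / 64) = 25 cache lines.
Row-major traversal misses (one per line touched): 111 * ceil(196 * 8 / 64) = 2775
Column-major traversal misses (no reuse, every access misses): 111 * 196 = 21756
Ratio = 21756 / 2775 = 7.84

7.84


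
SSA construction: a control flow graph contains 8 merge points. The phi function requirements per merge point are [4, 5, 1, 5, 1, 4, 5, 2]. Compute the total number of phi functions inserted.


Total phi functions = sum of phi functions at each join node
= 4 + 5 + 1 + 5 + 1 + 4 + 5 + 2 = 27

27


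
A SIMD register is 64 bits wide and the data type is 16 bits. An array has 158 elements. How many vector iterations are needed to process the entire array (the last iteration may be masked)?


Width = 64 / 16 = 4 elements per vector op
Iterations = ceil(158 / 4) = 40

40


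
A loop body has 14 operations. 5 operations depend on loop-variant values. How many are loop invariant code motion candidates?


Invariant candidates = total - loop-dependent
= 14 - 5 = 9

9


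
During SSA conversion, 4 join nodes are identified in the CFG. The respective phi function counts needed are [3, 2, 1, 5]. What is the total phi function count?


Total phi functions = sum of phi functions at each join node
= 3 + 2 + 1 + 5 = 11

11


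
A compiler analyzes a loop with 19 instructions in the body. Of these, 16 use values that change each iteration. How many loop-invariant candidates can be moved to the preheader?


Invariant candidates = total - loop-dependent
= 19 - 16 = 3

3


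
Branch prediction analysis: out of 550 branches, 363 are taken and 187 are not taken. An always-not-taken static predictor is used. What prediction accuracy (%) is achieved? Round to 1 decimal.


Predictor: always-not-taken
Correct predictions = 187
Accuracy = 187 / 550 * 100 = 34.0%

34.0


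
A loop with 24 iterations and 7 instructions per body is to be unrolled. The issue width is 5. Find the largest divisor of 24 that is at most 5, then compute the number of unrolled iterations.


Largest divisor of 24 <= 5 is 4
New iterations = 24 / 4 = 6

6


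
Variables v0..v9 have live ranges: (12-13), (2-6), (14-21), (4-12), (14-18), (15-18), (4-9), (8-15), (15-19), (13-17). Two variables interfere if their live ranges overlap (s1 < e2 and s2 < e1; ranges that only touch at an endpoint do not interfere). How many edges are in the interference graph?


Check all pairs for overlapping intervals.
Two intervals (s1,e1) and (s2,e2) overlap if s1 < e2 and s2 < e1.
v0 (12-13) vs v1..v9: overlaps v7 -> 1
v1 (2-6) vs v2..v9: overlaps v3, v6 -> 2
v2 (14-21) vs v3..v9: overlaps v4, v5, v7, v8, v9 -> 5
v3 (4-12) vs v4..v9: overlaps v6, v7 -> 2
v4 (14-18) vs v5..v9: overlaps v5, v7, v8, v9 -> 4
v5 (15-18) vs v6..v9: overlaps v8, v9 -> 2
v6 (4-9) vs v7..v9: overlaps v7 -> 1
v7 (8-15) vs v8..v9: overlaps v9 -> 1
v8 (15-19) vs v9: overlaps v9 -> 1
Total overlapping pairs = 1 + 2 + 5 + 2 + 4 + 2 + 1 + 1 + 1 = 19

19


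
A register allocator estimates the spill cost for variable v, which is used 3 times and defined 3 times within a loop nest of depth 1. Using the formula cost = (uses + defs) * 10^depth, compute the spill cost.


uses + defs = 3 + 3 = 6
10^1 = 10
Spill cost = 6 * 10 = 60

60


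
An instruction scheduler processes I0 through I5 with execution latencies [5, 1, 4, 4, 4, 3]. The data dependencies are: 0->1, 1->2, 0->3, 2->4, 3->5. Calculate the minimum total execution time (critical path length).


Compute longest path through dependency graph: dist(Ik) = max over predecessors of dist + latency(Ik).
dist(I0) = latency 5 = 5
dist(I1) = dist(I0) + 1 = 5 + 1 = 6
dist(I2) = dist(I1) + 4 = 6 + 4 = 10
dist(I3) = dist(I0) + 4 = 5 + 4 = 9
dist(I4) = dist(I2) + 4 = 10 + 4 = 14
dist(I5) = dist(I3) + 3 = 9 + 3 = 12
Critical path = max dist = 14

14


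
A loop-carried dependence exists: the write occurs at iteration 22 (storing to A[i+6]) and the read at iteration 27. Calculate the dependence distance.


Distance = read iteration - write iteration
= 27 - 22 = 5

5


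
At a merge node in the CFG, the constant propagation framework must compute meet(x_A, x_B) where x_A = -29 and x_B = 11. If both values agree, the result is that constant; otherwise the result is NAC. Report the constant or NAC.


Meet operation: if both paths give the same constant, result is that constant; if they differ, result is NAC (not-a-constant).
Path A: -29, Path B: 11 -> differ
Result: not-a-constant -> NAC

NAC


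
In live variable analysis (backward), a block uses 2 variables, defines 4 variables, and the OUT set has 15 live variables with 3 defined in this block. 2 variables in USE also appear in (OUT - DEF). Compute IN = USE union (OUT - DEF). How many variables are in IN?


OUT - DEF: 15 - 3 = 12
|IN| = |USE| + |OUT - DEF| - |USE ∩ (OUT - DEF)| = 2 + 12 - 2 = 12

12


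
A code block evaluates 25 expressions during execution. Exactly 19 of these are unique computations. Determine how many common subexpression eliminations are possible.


CSE count = total expressions - unique expressions
= 25 - 19 = 6

6


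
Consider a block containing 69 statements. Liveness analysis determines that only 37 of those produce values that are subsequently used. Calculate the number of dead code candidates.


Dead code = total statements - live definitions
= 69 - 37 = 32

32


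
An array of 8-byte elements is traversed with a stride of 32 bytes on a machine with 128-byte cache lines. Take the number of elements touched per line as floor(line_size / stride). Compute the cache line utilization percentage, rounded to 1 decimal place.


Elements per cache line = floor(128 / 32) = 4
Bytes used = 4 * 8 = 32
Utilization = 32 / 128 * 100 = 25.0%

25.0


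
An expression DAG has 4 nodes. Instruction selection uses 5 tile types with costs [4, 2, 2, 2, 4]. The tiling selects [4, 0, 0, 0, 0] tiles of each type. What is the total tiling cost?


Total cost = sum(count_i * cost_i)
= 4*4 + 0*2 + 0*2 + 0*2 + 0*4
= 16

16


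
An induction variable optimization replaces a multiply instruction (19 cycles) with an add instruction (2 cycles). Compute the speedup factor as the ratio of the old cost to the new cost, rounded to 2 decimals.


Ratio = mult_cost / add_cost = 19 / 2 = 9.5

9.5
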